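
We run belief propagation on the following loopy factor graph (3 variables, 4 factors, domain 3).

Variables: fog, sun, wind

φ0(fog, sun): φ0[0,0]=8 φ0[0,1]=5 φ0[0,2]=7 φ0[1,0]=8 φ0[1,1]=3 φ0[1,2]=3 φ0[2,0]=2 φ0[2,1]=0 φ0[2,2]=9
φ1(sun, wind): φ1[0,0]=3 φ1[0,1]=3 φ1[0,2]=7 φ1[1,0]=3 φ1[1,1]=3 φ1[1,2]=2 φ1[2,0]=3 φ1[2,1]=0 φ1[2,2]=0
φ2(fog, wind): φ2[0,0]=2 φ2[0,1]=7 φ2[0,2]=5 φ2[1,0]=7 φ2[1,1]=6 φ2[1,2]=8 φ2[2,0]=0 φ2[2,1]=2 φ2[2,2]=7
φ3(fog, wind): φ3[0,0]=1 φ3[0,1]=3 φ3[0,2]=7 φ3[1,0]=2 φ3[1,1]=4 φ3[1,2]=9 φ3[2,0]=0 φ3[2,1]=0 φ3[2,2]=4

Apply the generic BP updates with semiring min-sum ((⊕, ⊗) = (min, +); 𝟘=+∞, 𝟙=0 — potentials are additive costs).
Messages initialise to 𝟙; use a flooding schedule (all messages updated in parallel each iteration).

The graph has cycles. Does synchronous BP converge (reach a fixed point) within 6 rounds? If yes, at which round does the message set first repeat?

NOT CONVERGED within 6 rounds

init: all messages = 𝟙 over 3 values
r1 m[φ0→fog] = [5, 3, 0]
r1 m[φ0→sun] = [2, 0, 3]
r1 m[φ1→sun] = [3, 2, 0]
r1 m[φ1→wind] = [3, 0, 0]
r1 m[φ2→fog] = [2, 6, 0]
r1 m[φ2→wind] = [0, 2, 5]
r1 m[φ3→fog] = [1, 2, 0]
r1 m[φ3→wind] = [0, 0, 4]
r1 m[fog→φ0] = [0, 0, 0]
r1 m[fog→φ2] = [0, 0, 0]
r1 m[fog→φ3] = [0, 0, 0]
r1 m[sun→φ0] = [0, 0, 0]
r1 m[sun→φ1] = [0, 0, 0]
r1 m[wind→φ1] = [0, 0, 0]
r1 m[wind→φ2] = [0, 0, 0]
r1 m[wind→φ3] = [0, 0, 0]
r2 m[φ0→fog] = [5, 3, 0]
r2 m[φ0→sun] = [2, 0, 3]
r2 m[φ1→sun] = [3, 2, 0]
r2 m[φ1→wind] = [3, 0, 0]
r2 m[φ2→fog] = [2, 6, 0]
r2 m[φ2→wind] = [0, 2, 5]
r2 m[φ3→fog] = [1, 2, 0]
r2 m[φ3→wind] = [0, 0, 4]
r2 m[fog→φ0] = [3, 8, 0]
r2 m[fog→φ2] = [6, 5, 0]
r2 m[fog→φ3] = [7, 9, 0]
r2 m[sun→φ0] = [3, 2, 0]
r2 m[sun→φ1] = [2, 0, 3]
r2 m[wind→φ1] = [0, 2, 9]
r2 m[wind→φ2] = [3, 0, 4]
r2 m[wind→φ3] = [3, 2, 5]
r3 m[φ0→fog] = [7, 3, 2]
r3 m[φ0→sun] = [2, 0, 9]
r3 m[φ1→sun] = [3, 3, 2]
r3 m[φ1→wind] = [3, 3, 2]
r3 m[φ2→fog] = [5, 6, 2]
r3 m[φ2→wind] = [0, 2, 7]
r3 m[φ3→fog] = [4, 5, 2]
r3 m[φ3→wind] = [0, 0, 4]
r3 m[fog→φ0] = [3, 8, 0]
r3 m[fog→φ2] = [6, 5, 0]
r3 m[fog→φ3] = [7, 9, 0]
r3 m[sun→φ0] = [3, 2, 0]
r3 m[sun→φ1] = [2, 0, 3]
r3 m[wind→φ1] = [0, 2, 9]
r3 m[wind→φ2] = [3, 0, 4]
r3 m[wind→φ3] = [3, 2, 5]
r4 m[φ0→fog] = [7, 3, 2]
r4 m[φ0→sun] = [2, 0, 9]
r4 m[φ1→sun] = [3, 3, 2]
r4 m[φ1→wind] = [3, 3, 2]
r4 m[φ2→fog] = [5, 6, 2]
r4 m[φ2→wind] = [0, 2, 7]
r4 m[φ3→fog] = [4, 5, 2]
r4 m[φ3→wind] = [0, 0, 4]
r4 m[fog→φ0] = [9, 11, 4]
r4 m[fog→φ2] = [11, 8, 4]
r4 m[fog→φ3] = [12, 9, 4]
r4 m[sun→φ0] = [3, 3, 2]
r4 m[sun→φ1] = [2, 0, 9]
r4 m[wind→φ1] = [0, 2, 11]
r4 m[wind→φ2] = [3, 3, 6]
r4 m[wind→φ3] = [3, 5, 9]
r5 m[φ0→fog] = [8, 5, 3]
r5 m[φ0→sun] = [6, 4, 13]
r5 m[φ1→sun] = [3, 3, 2]
r5 m[φ1→wind] = [3, 3, 2]
r5 m[φ2→fog] = [5, 9, 3]
r5 m[φ2→wind] = [4, 6, 11]
r5 m[φ3→fog] = [4, 5, 3]
r5 m[φ3→wind] = [4, 4, 8]
r5 m[fog→φ0] = [9, 11, 4]
r5 m[fog→φ2] = [11, 8, 4]
r5 m[fog→φ3] = [12, 9, 4]
r5 m[sun→φ0] = [3, 3, 2]
r5 m[sun→φ1] = [2, 0, 9]
r5 m[wind→φ1] = [0, 2, 11]
r5 m[wind→φ2] = [3, 3, 6]
r5 m[wind→φ3] = [3, 5, 9]
r6 m[φ0→fog] = [8, 5, 3]
r6 m[φ0→sun] = [6, 4, 13]
r6 m[φ1→sun] = [3, 3, 2]
r6 m[φ1→wind] = [3, 3, 2]
r6 m[φ2→fog] = [5, 9, 3]
r6 m[φ2→wind] = [4, 6, 11]
r6 m[φ3→fog] = [4, 5, 3]
r6 m[φ3→wind] = [4, 4, 8]
r6 m[fog→φ0] = [9, 14, 6]
r6 m[fog→φ2] = [12, 10, 6]
r6 m[fog→φ3] = [13, 14, 6]
r6 m[sun→φ0] = [3, 3, 2]
r6 m[sun→φ1] = [6, 4, 13]
r6 m[wind→φ1] = [8, 10, 19]
r6 m[wind→φ2] = [7, 7, 10]
r6 m[wind→φ3] = [7, 9, 13]
no fixed point within 6 rounds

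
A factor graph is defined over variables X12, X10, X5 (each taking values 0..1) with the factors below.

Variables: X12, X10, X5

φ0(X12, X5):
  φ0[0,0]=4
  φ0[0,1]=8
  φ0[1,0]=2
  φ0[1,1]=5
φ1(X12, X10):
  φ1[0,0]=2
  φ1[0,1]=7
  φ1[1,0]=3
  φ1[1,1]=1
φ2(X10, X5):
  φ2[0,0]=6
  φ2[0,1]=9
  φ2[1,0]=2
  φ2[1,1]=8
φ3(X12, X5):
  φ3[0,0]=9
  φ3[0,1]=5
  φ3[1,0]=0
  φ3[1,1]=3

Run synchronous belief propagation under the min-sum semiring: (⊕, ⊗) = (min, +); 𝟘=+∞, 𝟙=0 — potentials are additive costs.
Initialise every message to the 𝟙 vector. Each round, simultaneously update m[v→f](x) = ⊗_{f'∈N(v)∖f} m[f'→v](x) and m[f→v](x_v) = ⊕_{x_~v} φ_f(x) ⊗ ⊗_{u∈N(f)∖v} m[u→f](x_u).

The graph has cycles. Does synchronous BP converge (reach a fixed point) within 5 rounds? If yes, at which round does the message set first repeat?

NOT CONVERGED within 5 rounds

init: all messages = 𝟙 over 2 values
r1 m[φ0→X12] = [4, 2]
r1 m[φ0→X5] = [2, 5]
r1 m[φ1→X12] = [2, 1]
r1 m[φ1→X10] = [2, 1]
r1 m[φ2→X10] = [6, 2]
r1 m[φ2→X5] = [2, 8]
r1 m[φ3→X12] = [5, 0]
r1 m[φ3→X5] = [0, 3]
r1 m[X12→φ0] = [0, 0]
r1 m[X12→φ1] = [0, 0]
r1 m[X12→φ3] = [0, 0]
r1 m[X10→φ1] = [0, 0]
r1 m[X10→φ2] = [0, 0]
r1 m[X5→φ0] = [0, 0]
r1 m[X5→φ2] = [0, 0]
r1 m[X5→φ3] = [0, 0]
r2 m[φ0→X12] = [4, 2]
r2 m[φ0→X5] = [2, 5]
r2 m[φ1→X12] = [2, 1]
r2 m[φ1→X10] = [2, 1]
r2 m[φ2→X10] = [6, 2]
r2 m[φ2→X5] = [2, 8]
r2 m[φ3→X12] = [5, 0]
r2 m[φ3→X5] = [0, 3]
r2 m[X12→φ0] = [7, 1]
r2 m[X12→φ1] = [9, 2]
r2 m[X12→φ3] = [6, 3]
r2 m[X10→φ1] = [6, 2]
r2 m[X10→φ2] = [2, 1]
r2 m[X5→φ0] = [2, 11]
r2 m[X5→φ2] = [2, 8]
r2 m[X5→φ3] = [4, 13]
r3 m[φ0→X12] = [6, 4]
r3 m[φ0→X5] = [3, 6]
r3 m[φ1→X12] = [8, 3]
r3 m[φ1→X10] = [5, 3]
r3 m[φ2→X10] = [8, 4]
r3 m[φ2→X5] = [3, 9]
r3 m[φ3→X12] = [13, 4]
r3 m[φ3→X5] = [3, 6]
r3 m[X12→φ0] = [7, 1]
r3 m[X12→φ1] = [9, 2]
r3 m[X12→φ3] = [6, 3]
r3 m[X10→φ1] = [6, 2]
r3 m[X10→φ2] = [2, 1]
r3 m[X5→φ0] = [2, 11]
r3 m[X5→φ2] = [2, 8]
r3 m[X5→φ3] = [4, 13]
r4 m[φ0→X12] = [6, 4]
r4 m[φ0→X5] = [3, 6]
r4 m[φ1→X12] = [8, 3]
r4 m[φ1→X10] = [5, 3]
r4 m[φ2→X10] = [8, 4]
r4 m[φ2→X5] = [3, 9]
r4 m[φ3→X12] = [13, 4]
r4 m[φ3→X5] = [3, 6]
r4 m[X12→φ0] = [21, 7]
r4 m[X12→φ1] = [19, 8]
r4 m[X12→φ3] = [14, 7]
r4 m[X10→φ1] = [8, 4]
r4 m[X10→φ2] = [5, 3]
r4 m[X5→φ0] = [6, 15]
r4 m[X5→φ2] = [6, 12]
r4 m[X5→φ3] = [6, 15]
r5 m[φ0→X12] = [10, 8]
r5 m[φ0→X5] = [9, 12]
r5 m[φ1→X12] = [10, 5]
r5 m[φ1→X10] = [11, 9]
r5 m[φ2→X10] = [12, 8]
r5 m[φ2→X5] = [5, 11]
r5 m[φ3→X12] = [15, 6]
r5 m[φ3→X5] = [7, 10]
r5 m[X12→φ0] = [21, 7]
r5 m[X12→φ1] = [19, 8]
r5 m[X12→φ3] = [14, 7]
r5 m[X10→φ1] = [8, 4]
r5 m[X10→φ2] = [5, 3]
r5 m[X5→φ0] = [6, 15]
r5 m[X5→φ2] = [6, 12]
r5 m[X5→φ3] = [6, 15]
no fixed point within 5 rounds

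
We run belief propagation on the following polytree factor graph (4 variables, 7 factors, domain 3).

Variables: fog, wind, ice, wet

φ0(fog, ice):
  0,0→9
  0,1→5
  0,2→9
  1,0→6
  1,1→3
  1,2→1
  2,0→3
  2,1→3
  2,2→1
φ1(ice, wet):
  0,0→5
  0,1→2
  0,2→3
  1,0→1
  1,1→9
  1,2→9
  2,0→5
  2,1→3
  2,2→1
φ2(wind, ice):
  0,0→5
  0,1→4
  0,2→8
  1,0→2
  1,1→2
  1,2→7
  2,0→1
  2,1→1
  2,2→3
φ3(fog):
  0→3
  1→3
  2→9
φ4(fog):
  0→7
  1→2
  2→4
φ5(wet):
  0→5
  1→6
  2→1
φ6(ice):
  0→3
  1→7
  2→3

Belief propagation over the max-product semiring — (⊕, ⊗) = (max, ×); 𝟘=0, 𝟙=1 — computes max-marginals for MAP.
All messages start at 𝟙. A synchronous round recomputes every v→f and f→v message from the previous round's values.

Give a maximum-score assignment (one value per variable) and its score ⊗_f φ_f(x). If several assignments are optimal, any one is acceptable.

init: all messages = 𝟙 over 3 values
r1 m[φ0→fog] = [9, 6, 3]
r1 m[φ0→ice] = [9, 5, 9]
r1 m[φ1→ice] = [5, 9, 5]
r1 m[φ1→wet] = [5, 9, 9]
r1 m[φ2→wind] = [8, 7, 3]
r1 m[φ2→ice] = [5, 4, 8]
r1 m[φ3→fog] = [3, 3, 9]
r1 m[φ4→fog] = [7, 2, 4]
r1 m[φ5→wet] = [5, 6, 1]
r1 m[φ6→ice] = [3, 7, 3]
r1 m[fog→φ0] = [1, 1, 1]
r1 m[fog→φ3] = [1, 1, 1]
r1 m[fog→φ4] = [1, 1, 1]
r1 m[wind→φ2] = [1, 1, 1]
r1 m[ice→φ0] = [1, 1, 1]
r1 m[ice→φ1] = [1, 1, 1]
r1 m[ice→φ2] = [1, 1, 1]
r1 m[ice→φ6] = [1, 1, 1]
r1 m[wet→φ1] = [1, 1, 1]
r1 m[wet→φ5] = [1, 1, 1]
r2 m[φ0→fog] = [9, 6, 3]
r2 m[φ0→ice] = [9, 5, 9]
r2 m[φ1→ice] = [5, 9, 5]
r2 m[φ1→wet] = [5, 9, 9]
r2 m[φ2→wind] = [8, 7, 3]
r2 m[φ2→ice] = [5, 4, 8]
r2 m[φ3→fog] = [3, 3, 9]
r2 m[φ4→fog] = [7, 2, 4]
r2 m[φ5→wet] = [5, 6, 1]
r2 m[φ6→ice] = [3, 7, 3]
r2 m[fog→φ0] = [21, 6, 36]
r2 m[fog→φ3] = [63, 12, 12]
r2 m[fog→φ4] = [27, 18, 27]
r2 m[wind→φ2] = [1, 1, 1]
r2 m[ice→φ0] = [75, 252, 120]
r2 m[ice→φ1] = [135, 140, 216]
r2 m[ice→φ2] = [135, 315, 135]
r2 m[ice→φ6] = [225, 180, 360]
r2 m[wet→φ1] = [5, 6, 1]
r2 m[wet→φ5] = [5, 9, 9]
r3 m[φ0→fog] = [1260, 756, 756]
r3 m[φ0→ice] = [189, 108, 189]
r3 m[φ1→ice] = [25, 54, 25]
r3 m[φ1→wet] = [1080, 1260, 1260]
r3 m[φ2→wind] = [1260, 945, 405]
r3 m[φ2→ice] = [5, 4, 8]
r3 m[φ3→fog] = [3, 3, 9]
r3 m[φ4→fog] = [7, 2, 4]
r3 m[φ5→wet] = [5, 6, 1]
r3 m[φ6→ice] = [3, 7, 3]
r3 m[fog→φ0] = [21, 6, 36]
r3 m[fog→φ3] = [63, 12, 12]
r3 m[fog→φ4] = [27, 18, 27]
r3 m[wind→φ2] = [1, 1, 1]
r3 m[ice→φ0] = [75, 252, 120]
r3 m[ice→φ1] = [135, 140, 216]
r3 m[ice→φ2] = [135, 315, 135]
r3 m[ice→φ6] = [225, 180, 360]
r3 m[wet→φ1] = [5, 6, 1]
r3 m[wet→φ5] = [5, 9, 9]
r4 m[φ0→fog] = [1260, 756, 756]
r4 m[φ0→ice] = [189, 108, 189]
r4 m[φ1→ice] = [25, 54, 25]
r4 m[φ1→wet] = [1080, 1260, 1260]
r4 m[φ2→wind] = [1260, 945, 405]
r4 m[φ2→ice] = [5, 4, 8]
r4 m[φ3→fog] = [3, 3, 9]
r4 m[φ4→fog] = [7, 2, 4]
r4 m[φ5→wet] = [5, 6, 1]
r4 m[φ6→ice] = [3, 7, 3]
r4 m[fog→φ0] = [21, 6, 36]
r4 m[fog→φ3] = [8820, 1512, 3024]
r4 m[fog→φ4] = [3780, 2268, 6804]
r4 m[wind→φ2] = [1, 1, 1]
r4 m[ice→φ0] = [375, 1512, 600]
r4 m[ice→φ1] = [2835, 3024, 4536]
r4 m[ice→φ2] = [14175, 40824, 14175]
r4 m[ice→φ6] = [23625, 23328, 37800]
r4 m[wet→φ1] = [5, 6, 1]
r4 m[wet→φ5] = [1080, 1260, 1260]
r5 m[φ0→fog] = [7560, 4536, 4536]
r5 m[φ0→ice] = [189, 108, 189]
r5 m[φ1→ice] = [25, 54, 25]
r5 m[φ1→wet] = [22680, 27216, 27216]
r5 m[φ2→wind] = [163296, 99225, 42525]
r5 m[φ2→ice] = [5, 4, 8]
r5 m[φ3→fog] = [3, 3, 9]
r5 m[φ4→fog] = [7, 2, 4]
r5 m[φ5→wet] = [5, 6, 1]
r5 m[φ6→ice] = [3, 7, 3]
r5 m[fog→φ0] = [21, 6, 36]
r5 m[fog→φ3] = [8820, 1512, 3024]
r5 m[fog→φ4] = [3780, 2268, 6804]
r5 m[wind→φ2] = [1, 1, 1]
r5 m[ice→φ0] = [375, 1512, 600]
r5 m[ice→φ1] = [2835, 3024, 4536]
r5 m[ice→φ2] = [14175, 40824, 14175]
r5 m[ice→φ6] = [23625, 23328, 37800]
r5 m[wet→φ1] = [5, 6, 1]
r5 m[wet→φ5] = [1080, 1260, 1260]
r6 m[φ0→fog] = [7560, 4536, 4536]
r6 m[φ0→ice] = [189, 108, 189]
r6 m[φ1→ice] = [25, 54, 25]
r6 m[φ1→wet] = [22680, 27216, 27216]
r6 m[φ2→wind] = [163296, 99225, 42525]
r6 m[φ2→ice] = [5, 4, 8]
r6 m[φ3→fog] = [3, 3, 9]
r6 m[φ4→fog] = [7, 2, 4]
r6 m[φ5→wet] = [5, 6, 1]
r6 m[φ6→ice] = [3, 7, 3]
r6 m[fog→φ0] = [21, 6, 36]
r6 m[fog→φ3] = [52920, 9072, 18144]
r6 m[fog→φ4] = [22680, 13608, 40824]
r6 m[wind→φ2] = [1, 1, 1]
r6 m[ice→φ0] = [375, 1512, 600]
r6 m[ice→φ1] = [2835, 3024, 4536]
r6 m[ice→φ2] = [14175, 40824, 14175]
r6 m[ice→φ6] = [23625, 23328, 37800]
r6 m[wet→φ1] = [5, 6, 1]
r6 m[wet→φ5] = [22680, 27216, 27216]
r7 m[φ0→fog] = [7560, 4536, 4536]
r7 m[φ0→ice] = [189, 108, 189]
r7 m[φ1→ice] = [25, 54, 25]
r7 m[φ1→wet] = [22680, 27216, 27216]
r7 m[φ2→wind] = [163296, 99225, 42525]
r7 m[φ2→ice] = [5, 4, 8]
r7 m[φ3→fog] = [3, 3, 9]
r7 m[φ4→fog] = [7, 2, 4]
r7 m[φ5→wet] = [5, 6, 1]
r7 m[φ6→ice] = [3, 7, 3]
r7 m[fog→φ0] = [21, 6, 36]
r7 m[fog→φ3] = [52920, 9072, 18144]
r7 m[fog→φ4] = [22680, 13608, 40824]
r7 m[wind→φ2] = [1, 1, 1]
r7 m[ice→φ0] = [375, 1512, 600]
r7 m[ice→φ1] = [2835, 3024, 4536]
r7 m[ice→φ2] = [14175, 40824, 14175]
r7 m[ice→φ6] = [23625, 23328, 37800]
r7 m[wet→φ1] = [5, 6, 1]
r7 m[wet→φ5] = [22680, 27216, 27216]
fixed point reached at round 7
traceback from fog: (fog=2, wind=0, ice=1, wet=1), score=163296

assignment: (fog=2, wind=0, ice=1, wet=1); score = 163296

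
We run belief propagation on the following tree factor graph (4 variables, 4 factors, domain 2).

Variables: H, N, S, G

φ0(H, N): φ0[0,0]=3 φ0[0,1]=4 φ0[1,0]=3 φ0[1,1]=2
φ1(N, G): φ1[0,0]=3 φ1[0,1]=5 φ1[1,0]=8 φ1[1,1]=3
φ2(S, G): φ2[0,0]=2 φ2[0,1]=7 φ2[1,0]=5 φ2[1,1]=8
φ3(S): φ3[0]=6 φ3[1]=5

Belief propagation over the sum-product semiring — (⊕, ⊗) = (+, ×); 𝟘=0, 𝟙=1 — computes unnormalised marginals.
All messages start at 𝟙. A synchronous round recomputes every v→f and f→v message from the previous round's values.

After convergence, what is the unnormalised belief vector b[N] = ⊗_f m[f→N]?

b[N] = [3126, 3252]

init: all messages = 𝟙 over 2 values
r1 m[φ0→H] = [7, 5]
r1 m[φ0→N] = [6, 6]
r1 m[φ1→N] = [8, 11]
r1 m[φ1→G] = [11, 8]
r1 m[φ2→S] = [9, 13]
r1 m[φ2→G] = [7, 15]
r1 m[φ3→S] = [6, 5]
r1 m[H→φ0] = [1, 1]
r1 m[N→φ0] = [1, 1]
r1 m[N→φ1] = [1, 1]
r1 m[S→φ2] = [1, 1]
r1 m[S→φ3] = [1, 1]
r1 m[G→φ1] = [1, 1]
r1 m[G→φ2] = [1, 1]
r2 m[φ0→H] = [7, 5]
r2 m[φ0→N] = [6, 6]
r2 m[φ1→N] = [8, 11]
r2 m[φ1→G] = [11, 8]
r2 m[φ2→S] = [9, 13]
r2 m[φ2→G] = [7, 15]
r2 m[φ3→S] = [6, 5]
r2 m[H→φ0] = [1, 1]
r2 m[N→φ0] = [8, 11]
r2 m[N→φ1] = [6, 6]
r2 m[S→φ2] = [6, 5]
r2 m[S→φ3] = [9, 13]
r2 m[G→φ1] = [7, 15]
r2 m[G→φ2] = [11, 8]
r3 m[φ0→H] = [68, 46]
r3 m[φ0→N] = [6, 6]
r3 m[φ1→N] = [96, 101]
r3 m[φ1→G] = [66, 48]
r3 m[φ2→S] = [78, 119]
r3 m[φ2→G] = [37, 82]
r3 m[φ3→S] = [6, 5]
r3 m[H→φ0] = [1, 1]
r3 m[N→φ0] = [8, 11]
r3 m[N→φ1] = [6, 6]
r3 m[S→φ2] = [6, 5]
r3 m[S→φ3] = [9, 13]
r3 m[G→φ1] = [7, 15]
r3 m[G→φ2] = [11, 8]
r4 m[φ0→H] = [68, 46]
r4 m[φ0→N] = [6, 6]
r4 m[φ1→N] = [96, 101]
r4 m[φ1→G] = [66, 48]
r4 m[φ2→S] = [78, 119]
r4 m[φ2→G] = [37, 82]
r4 m[φ3→S] = [6, 5]
r4 m[H→φ0] = [1, 1]
r4 m[N→φ0] = [96, 101]
r4 m[N→φ1] = [6, 6]
r4 m[S→φ2] = [6, 5]
r4 m[S→φ3] = [78, 119]
r4 m[G→φ1] = [37, 82]
r4 m[G→φ2] = [66, 48]
r5 m[φ0→H] = [692, 490]
r5 m[φ0→N] = [6, 6]
r5 m[φ1→N] = [521, 542]
r5 m[φ1→G] = [66, 48]
r5 m[φ2→S] = [468, 714]
r5 m[φ2→G] = [37, 82]
r5 m[φ3→S] = [6, 5]
r5 m[H→φ0] = [1, 1]
r5 m[N→φ0] = [96, 101]
r5 m[N→φ1] = [6, 6]
r5 m[S→φ2] = [6, 5]
r5 m[S→φ3] = [78, 119]
r5 m[G→φ1] = [37, 82]
r5 m[G→φ2] = [66, 48]
r6 m[φ0→H] = [692, 490]
r6 m[φ0→N] = [6, 6]
r6 m[φ1→N] = [521, 542]
r6 m[φ1→G] = [66, 48]
r6 m[φ2→S] = [468, 714]
r6 m[φ2→G] = [37, 82]
r6 m[φ3→S] = [6, 5]
r6 m[H→φ0] = [1, 1]
r6 m[N→φ0] = [521, 542]
r6 m[N→φ1] = [6, 6]
r6 m[S→φ2] = [6, 5]
r6 m[S→φ3] = [468, 714]
r6 m[G→φ1] = [37, 82]
r6 m[G→φ2] = [66, 48]
r7 m[φ0→H] = [3731, 2647]
r7 m[φ0→N] = [6, 6]
r7 m[φ1→N] = [521, 542]
r7 m[φ1→G] = [66, 48]
r7 m[φ2→S] = [468, 714]
r7 m[φ2→G] = [37, 82]
r7 m[φ3→S] = [6, 5]
r7 m[H→φ0] = [1, 1]
r7 m[N→φ0] = [521, 542]
r7 m[N→φ1] = [6, 6]
r7 m[S→φ2] = [6, 5]
r7 m[S→φ3] = [468, 714]
r7 m[G→φ1] = [37, 82]
r7 m[G→φ2] = [66, 48]
r8 m[φ0→H] = [3731, 2647]
r8 m[φ0→N] = [6, 6]
r8 m[φ1→N] = [521, 542]
r8 m[φ1→G] = [66, 48]
r8 m[φ2→S] = [468, 714]
r8 m[φ2→G] = [37, 82]
r8 m[φ3→S] = [6, 5]
r8 m[H→φ0] = [1, 1]
r8 m[N→φ0] = [521, 542]
r8 m[N→φ1] = [6, 6]
r8 m[S→φ2] = [6, 5]
r8 m[S→φ3] = [468, 714]
r8 m[G→φ1] = [37, 82]
r8 m[G→φ2] = [66, 48]
fixed point reached at round 8
b[N] = ⊗ incoming = [3126, 3252]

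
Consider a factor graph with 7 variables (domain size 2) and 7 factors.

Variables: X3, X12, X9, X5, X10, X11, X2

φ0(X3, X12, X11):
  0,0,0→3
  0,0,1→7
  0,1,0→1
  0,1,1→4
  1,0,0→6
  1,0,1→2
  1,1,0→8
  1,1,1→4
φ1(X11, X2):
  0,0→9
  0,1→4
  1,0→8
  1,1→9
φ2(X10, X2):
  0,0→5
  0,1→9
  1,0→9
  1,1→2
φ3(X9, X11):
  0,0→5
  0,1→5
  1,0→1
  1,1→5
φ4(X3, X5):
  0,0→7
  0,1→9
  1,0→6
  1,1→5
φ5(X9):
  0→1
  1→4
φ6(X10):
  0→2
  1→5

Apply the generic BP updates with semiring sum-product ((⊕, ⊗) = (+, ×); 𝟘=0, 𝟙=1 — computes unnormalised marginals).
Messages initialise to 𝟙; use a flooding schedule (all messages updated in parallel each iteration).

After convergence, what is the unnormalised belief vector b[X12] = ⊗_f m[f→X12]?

b[X12] = [2940982, 2436552]

init: all messages = 𝟙 over 2 values
r1 m[φ0→X3] = [15, 20]
r1 m[φ0→X12] = [18, 17]
r1 m[φ0→X11] = [18, 17]
r1 m[φ1→X11] = [13, 17]
r1 m[φ1→X2] = [17, 13]
r1 m[φ2→X10] = [14, 11]
r1 m[φ2→X2] = [14, 11]
r1 m[φ3→X9] = [10, 6]
r1 m[φ3→X11] = [6, 10]
r1 m[φ4→X3] = [16, 11]
r1 m[φ4→X5] = [13, 14]
r1 m[φ5→X9] = [1, 4]
r1 m[φ6→X10] = [2, 5]
r1 m[X3→φ0] = [1, 1]
r1 m[X3→φ4] = [1, 1]
r1 m[X12→φ0] = [1, 1]
r1 m[X9→φ3] = [1, 1]
r1 m[X9→φ5] = [1, 1]
r1 m[X5→φ4] = [1, 1]
r1 m[X10→φ2] = [1, 1]
r1 m[X10→φ6] = [1, 1]
r1 m[X11→φ0] = [1, 1]
r1 m[X11→φ1] = [1, 1]
r1 m[X11→φ3] = [1, 1]
r1 m[X2→φ1] = [1, 1]
r1 m[X2→φ2] = [1, 1]
r2 m[φ0→X3] = [15, 20]
r2 m[φ0→X12] = [18, 17]
r2 m[φ0→X11] = [18, 17]
r2 m[φ1→X11] = [13, 17]
r2 m[φ1→X2] = [17, 13]
r2 m[φ2→X10] = [14, 11]
r2 m[φ2→X2] = [14, 11]
r2 m[φ3→X9] = [10, 6]
r2 m[φ3→X11] = [6, 10]
r2 m[φ4→X3] = [16, 11]
r2 m[φ4→X5] = [13, 14]
r2 m[φ5→X9] = [1, 4]
r2 m[φ6→X10] = [2, 5]
r2 m[X3→φ0] = [16, 11]
r2 m[X3→φ4] = [15, 20]
r2 m[X12→φ0] = [1, 1]
r2 m[X9→φ3] = [1, 4]
r2 m[X9→φ5] = [10, 6]
r2 m[X5→φ4] = [1, 1]
r2 m[X10→φ2] = [2, 5]
r2 m[X10→φ6] = [14, 11]
r2 m[X11→φ0] = [78, 170]
r2 m[X11→φ1] = [108, 170]
r2 m[X11→φ3] = [234, 289]
r2 m[X2→φ1] = [14, 11]
r2 m[X2→φ2] = [17, 13]
r3 m[φ0→X3] = [2182, 2112]
r3 m[φ0→X12] = [31672, 26472]
r3 m[φ0→X11] = [218, 242]
r3 m[φ1→X11] = [170, 211]
r3 m[φ1→X2] = [2332, 1962]
r3 m[φ2→X10] = [202, 179]
r3 m[φ2→X2] = [55, 28]
r3 m[φ3→X9] = [2615, 1679]
r3 m[φ3→X11] = [9, 25]
r3 m[φ4→X3] = [16, 11]
r3 m[φ4→X5] = [225, 235]
r3 m[φ5→X9] = [1, 4]
r3 m[φ6→X10] = [2, 5]
r3 m[X3→φ0] = [16, 11]
r3 m[X3→φ4] = [15, 20]
r3 m[X12→φ0] = [1, 1]
r3 m[X9→φ3] = [1, 4]
r3 m[X9→φ5] = [10, 6]
r3 m[X5→φ4] = [1, 1]
r3 m[X10→φ2] = [2, 5]
r3 m[X10→φ6] = [14, 11]
r3 m[X11→φ0] = [78, 170]
r3 m[X11→φ1] = [108, 170]
r3 m[X11→φ3] = [234, 289]
r3 m[X2→φ1] = [14, 11]
r3 m[X2→φ2] = [17, 13]
r4 m[φ0→X3] = [2182, 2112]
r4 m[φ0→X12] = [31672, 26472]
r4 m[φ0→X11] = [218, 242]
r4 m[φ1→X11] = [170, 211]
r4 m[φ1→X2] = [2332, 1962]
r4 m[φ2→X10] = [202, 179]
r4 m[φ2→X2] = [55, 28]
r4 m[φ3→X9] = [2615, 1679]
r4 m[φ3→X11] = [9, 25]
r4 m[φ4→X3] = [16, 11]
r4 m[φ4→X5] = [225, 235]
r4 m[φ5→X9] = [1, 4]
r4 m[φ6→X10] = [2, 5]
r4 m[X3→φ0] = [16, 11]
r4 m[X3→φ4] = [2182, 2112]
r4 m[X12→φ0] = [1, 1]
r4 m[X9→φ3] = [1, 4]
r4 m[X9→φ5] = [2615, 1679]
r4 m[X5→φ4] = [1, 1]
r4 m[X10→φ2] = [2, 5]
r4 m[X10→φ6] = [202, 179]
r4 m[X11→φ0] = [1530, 5275]
r4 m[X11→φ1] = [1962, 6050]
r4 m[X11→φ3] = [37060, 51062]
r4 m[X2→φ1] = [55, 28]
r4 m[X2→φ2] = [2332, 1962]
r5 m[φ0→X3] = [64145, 53070]
r5 m[φ0→X12] = [881270, 728820]
r5 m[φ0→X11] = [218, 242]
r5 m[φ1→X11] = [607, 692]
r5 m[φ1→X2] = [66058, 62298]
r5 m[φ2→X10] = [29318, 24912]
r5 m[φ2→X2] = [55, 28]
r5 m[φ3→X9] = [440610, 292370]
r5 m[φ3→X11] = [9, 25]
r5 m[φ4→X3] = [16, 11]
r5 m[φ4→X5] = [27946, 30198]
r5 m[φ5→X9] = [1, 4]
r5 m[φ6→X10] = [2, 5]
r5 m[X3→φ0] = [16, 11]
r5 m[X3→φ4] = [2182, 2112]
r5 m[X12→φ0] = [1, 1]
r5 m[X9→φ3] = [1, 4]
r5 m[X9→φ5] = [2615, 1679]
r5 m[X5→φ4] = [1, 1]
r5 m[X10→φ2] = [2, 5]
r5 m[X10→φ6] = [202, 179]
r5 m[X11→φ0] = [1530, 5275]
r5 m[X11→φ1] = [1962, 6050]
r5 m[X11→φ3] = [37060, 51062]
r5 m[X2→φ1] = [55, 28]
r5 m[X2→φ2] = [2332, 1962]
r6 m[φ0→X3] = [64145, 53070]
r6 m[φ0→X12] = [881270, 728820]
r6 m[φ0→X11] = [218, 242]
r6 m[φ1→X11] = [607, 692]
r6 m[φ1→X2] = [66058, 62298]
r6 m[φ2→X10] = [29318, 24912]
r6 m[φ2→X2] = [55, 28]
r6 m[φ3→X9] = [440610, 292370]
r6 m[φ3→X11] = [9, 25]
r6 m[φ4→X3] = [16, 11]
r6 m[φ4→X5] = [27946, 30198]
r6 m[φ5→X9] = [1, 4]
r6 m[φ6→X10] = [2, 5]
r6 m[X3→φ0] = [16, 11]
r6 m[X3→φ4] = [64145, 53070]
r6 m[X12→φ0] = [1, 1]
r6 m[X9→φ3] = [1, 4]
r6 m[X9→φ5] = [440610, 292370]
r6 m[X5→φ4] = [1, 1]
r6 m[X10→φ2] = [2, 5]
r6 m[X10→φ6] = [29318, 24912]
r6 m[X11→φ0] = [5463, 17300]
r6 m[X11→φ1] = [1962, 6050]
r6 m[X11→φ3] = [132326, 167464]
r6 m[X2→φ1] = [55, 28]
r6 m[X2→φ2] = [66058, 62298]
r7 m[φ0→X3] = [212152, 180282]
r7 m[φ0→X12] = [2940982, 2436552]
r7 m[φ0→X11] = [218, 242]
r7 m[φ1→X11] = [607, 692]
r7 m[φ1→X2] = [66058, 62298]
r7 m[φ2→X10] = [890972, 719118]
r7 m[φ2→X2] = [55, 28]
r7 m[φ3→X9] = [1498950, 969646]
r7 m[φ3→X11] = [9, 25]
r7 m[φ4→X3] = [16, 11]
r7 m[φ4→X5] = [767435, 842655]
r7 m[φ5→X9] = [1, 4]
r7 m[φ6→X10] = [2, 5]
r7 m[X3→φ0] = [16, 11]
r7 m[X3→φ4] = [64145, 53070]
r7 m[X12→φ0] = [1, 1]
r7 m[X9→φ3] = [1, 4]
r7 m[X9→φ5] = [440610, 292370]
r7 m[X5→φ4] = [1, 1]
r7 m[X10→φ2] = [2, 5]
r7 m[X10→φ6] = [29318, 24912]
r7 m[X11→φ0] = [5463, 17300]
r7 m[X11→φ1] = [1962, 6050]
r7 m[X11→φ3] = [132326, 167464]
r7 m[X2→φ1] = [55, 28]
r7 m[X2→φ2] = [66058, 62298]
r8 m[φ0→X3] = [212152, 180282]
r8 m[φ0→X12] = [2940982, 2436552]
r8 m[φ0→X11] = [218, 242]
r8 m[φ1→X11] = [607, 692]
r8 m[φ1→X2] = [66058, 62298]
r8 m[φ2→X10] = [890972, 719118]
r8 m[φ2→X2] = [55, 28]
r8 m[φ3→X9] = [1498950, 969646]
r8 m[φ3→X11] = [9, 25]
r8 m[φ4→X3] = [16, 11]
r8 m[φ4→X5] = [767435, 842655]
r8 m[φ5→X9] = [1, 4]
r8 m[φ6→X10] = [2, 5]
r8 m[X3→φ0] = [16, 11]
r8 m[X3→φ4] = [212152, 180282]
r8 m[X12→φ0] = [1, 1]
r8 m[X9→φ3] = [1, 4]
r8 m[X9→φ5] = [1498950, 969646]
r8 m[X5→φ4] = [1, 1]
r8 m[X10→φ2] = [2, 5]
r8 m[X10→φ6] = [890972, 719118]
r8 m[X11→φ0] = [5463, 17300]
r8 m[X11→φ1] = [1962, 6050]
r8 m[X11→φ3] = [132326, 167464]
r8 m[X2→φ1] = [55, 28]
r8 m[X2→φ2] = [66058, 62298]
r9 m[φ0→X3] = [212152, 180282]
r9 m[φ0→X12] = [2940982, 2436552]
r9 m[φ0→X11] = [218, 242]
r9 m[φ1→X11] = [607, 692]
r9 m[φ1→X2] = [66058, 62298]
r9 m[φ2→X10] = [890972, 719118]
r9 m[φ2→X2] = [55, 28]
r9 m[φ3→X9] = [1498950, 969646]
r9 m[φ3→X11] = [9, 25]
r9 m[φ4→X3] = [16, 11]
r9 m[φ4→X5] = [2566756, 2810778]
r9 m[φ5→X9] = [1, 4]
r9 m[φ6→X10] = [2, 5]
r9 m[X3→φ0] = [16, 11]
r9 m[X3→φ4] = [212152, 180282]
r9 m[X12→φ0] = [1, 1]
r9 m[X9→φ3] = [1, 4]
r9 m[X9→φ5] = [1498950, 969646]
r9 m[X5→φ4] = [1, 1]
r9 m[X10→φ2] = [2, 5]
r9 m[X10→φ6] = [890972, 719118]
r9 m[X11→φ0] = [5463, 17300]
r9 m[X11→φ1] = [1962, 6050]
r9 m[X11→φ3] = [132326, 167464]
r9 m[X2→φ1] = [55, 28]
r9 m[X2→φ2] = [66058, 62298]
r10 m[φ0→X3] = [212152, 180282]
r10 m[φ0→X12] = [2940982, 2436552]
r10 m[φ0→X11] = [218, 242]
r10 m[φ1→X11] = [607, 692]
r10 m[φ1→X2] = [66058, 62298]
r10 m[φ2→X10] = [890972, 719118]
r10 m[φ2→X2] = [55, 28]
r10 m[φ3→X9] = [1498950, 969646]
r10 m[φ3→X11] = [9, 25]
r10 m[φ4→X3] = [16, 11]
r10 m[φ4→X5] = [2566756, 2810778]
r10 m[φ5→X9] = [1, 4]
r10 m[φ6→X10] = [2, 5]
r10 m[X3→φ0] = [16, 11]
r10 m[X3→φ4] = [212152, 180282]
r10 m[X12→φ0] = [1, 1]
r10 m[X9→φ3] = [1, 4]
r10 m[X9→φ5] = [1498950, 969646]
r10 m[X5→φ4] = [1, 1]
r10 m[X10→φ2] = [2, 5]
r10 m[X10→φ6] = [890972, 719118]
r10 m[X11→φ0] = [5463, 17300]
r10 m[X11→φ1] = [1962, 6050]
r10 m[X11→φ3] = [132326, 167464]
r10 m[X2→φ1] = [55, 28]
r10 m[X2→φ2] = [66058, 62298]
fixed point reached at round 10
b[X12] = ⊗ incoming = [2940982, 2436552]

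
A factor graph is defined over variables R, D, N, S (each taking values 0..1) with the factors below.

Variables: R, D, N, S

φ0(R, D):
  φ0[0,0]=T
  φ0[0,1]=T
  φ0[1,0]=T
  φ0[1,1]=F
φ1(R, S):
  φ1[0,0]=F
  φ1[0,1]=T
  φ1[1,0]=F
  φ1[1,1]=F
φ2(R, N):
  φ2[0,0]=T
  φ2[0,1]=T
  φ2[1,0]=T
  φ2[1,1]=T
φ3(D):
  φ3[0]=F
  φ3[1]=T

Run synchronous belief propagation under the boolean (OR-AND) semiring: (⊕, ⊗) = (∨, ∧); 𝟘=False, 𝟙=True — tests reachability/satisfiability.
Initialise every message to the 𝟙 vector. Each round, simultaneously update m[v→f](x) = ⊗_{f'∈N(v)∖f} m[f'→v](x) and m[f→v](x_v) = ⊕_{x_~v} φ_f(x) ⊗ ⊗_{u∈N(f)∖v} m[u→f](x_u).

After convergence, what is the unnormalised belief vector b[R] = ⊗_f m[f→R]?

init: all messages = 𝟙 over 2 values
r1 m[φ0→R] = [T, T]
r1 m[φ0→D] = [T, T]
r1 m[φ1→R] = [T, F]
r1 m[φ1→S] = [F, T]
r1 m[φ2→R] = [T, T]
r1 m[φ2→N] = [T, T]
r1 m[φ3→D] = [F, T]
r1 m[R→φ0] = [T, T]
r1 m[R→φ1] = [T, T]
r1 m[R→φ2] = [T, T]
r1 m[D→φ0] = [T, T]
r1 m[D→φ3] = [T, T]
r1 m[N→φ2] = [T, T]
r1 m[S→φ1] = [T, T]
r2 m[φ0→R] = [T, T]
r2 m[φ0→D] = [T, T]
r2 m[φ1→R] = [T, F]
r2 m[φ1→S] = [F, T]
r2 m[φ2→R] = [T, T]
r2 m[φ2→N] = [T, T]
r2 m[φ3→D] = [F, T]
r2 m[R→φ0] = [T, F]
r2 m[R→φ1] = [T, T]
r2 m[R→φ2] = [T, F]
r2 m[D→φ0] = [F, T]
r2 m[D→φ3] = [T, T]
r2 m[N→φ2] = [T, T]
r2 m[S→φ1] = [T, T]
r3 m[φ0→R] = [T, F]
r3 m[φ0→D] = [T, T]
r3 m[φ1→R] = [T, F]
r3 m[φ1→S] = [F, T]
r3 m[φ2→R] = [T, T]
r3 m[φ2→N] = [T, T]
r3 m[φ3→D] = [F, T]
r3 m[R→φ0] = [T, F]
r3 m[R→φ1] = [T, T]
r3 m[R→φ2] = [T, F]
r3 m[D→φ0] = [F, T]
r3 m[D→φ3] = [T, T]
r3 m[N→φ2] = [T, T]
r3 m[S→φ1] = [T, T]
r4 m[φ0→R] = [T, F]
r4 m[φ0→D] = [T, T]
r4 m[φ1→R] = [T, F]
r4 m[φ1→S] = [F, T]
r4 m[φ2→R] = [T, T]
r4 m[φ2→N] = [T, T]
r4 m[φ3→D] = [F, T]
r4 m[R→φ0] = [T, F]
r4 m[R→φ1] = [T, F]
r4 m[R→φ2] = [T, F]
r4 m[D→φ0] = [F, T]
r4 m[D→φ3] = [T, T]
r4 m[N→φ2] = [T, T]
r4 m[S→φ1] = [T, T]
r5 m[φ0→R] = [T, F]
r5 m[φ0→D] = [T, T]
r5 m[φ1→R] = [T, F]
r5 m[φ1→S] = [F, T]
r5 m[φ2→R] = [T, T]
r5 m[φ2→N] = [T, T]
r5 m[φ3→D] = [F, T]
r5 m[R→φ0] = [T, F]
r5 m[R→φ1] = [T, F]
r5 m[R→φ2] = [T, F]
r5 m[D→φ0] = [F, T]
r5 m[D→φ3] = [T, T]
r5 m[N→φ2] = [T, T]
r5 m[S→φ1] = [T, T]
fixed point reached at round 5
b[R] = ⊗ incoming = [T, F]

b[R] = [T, F]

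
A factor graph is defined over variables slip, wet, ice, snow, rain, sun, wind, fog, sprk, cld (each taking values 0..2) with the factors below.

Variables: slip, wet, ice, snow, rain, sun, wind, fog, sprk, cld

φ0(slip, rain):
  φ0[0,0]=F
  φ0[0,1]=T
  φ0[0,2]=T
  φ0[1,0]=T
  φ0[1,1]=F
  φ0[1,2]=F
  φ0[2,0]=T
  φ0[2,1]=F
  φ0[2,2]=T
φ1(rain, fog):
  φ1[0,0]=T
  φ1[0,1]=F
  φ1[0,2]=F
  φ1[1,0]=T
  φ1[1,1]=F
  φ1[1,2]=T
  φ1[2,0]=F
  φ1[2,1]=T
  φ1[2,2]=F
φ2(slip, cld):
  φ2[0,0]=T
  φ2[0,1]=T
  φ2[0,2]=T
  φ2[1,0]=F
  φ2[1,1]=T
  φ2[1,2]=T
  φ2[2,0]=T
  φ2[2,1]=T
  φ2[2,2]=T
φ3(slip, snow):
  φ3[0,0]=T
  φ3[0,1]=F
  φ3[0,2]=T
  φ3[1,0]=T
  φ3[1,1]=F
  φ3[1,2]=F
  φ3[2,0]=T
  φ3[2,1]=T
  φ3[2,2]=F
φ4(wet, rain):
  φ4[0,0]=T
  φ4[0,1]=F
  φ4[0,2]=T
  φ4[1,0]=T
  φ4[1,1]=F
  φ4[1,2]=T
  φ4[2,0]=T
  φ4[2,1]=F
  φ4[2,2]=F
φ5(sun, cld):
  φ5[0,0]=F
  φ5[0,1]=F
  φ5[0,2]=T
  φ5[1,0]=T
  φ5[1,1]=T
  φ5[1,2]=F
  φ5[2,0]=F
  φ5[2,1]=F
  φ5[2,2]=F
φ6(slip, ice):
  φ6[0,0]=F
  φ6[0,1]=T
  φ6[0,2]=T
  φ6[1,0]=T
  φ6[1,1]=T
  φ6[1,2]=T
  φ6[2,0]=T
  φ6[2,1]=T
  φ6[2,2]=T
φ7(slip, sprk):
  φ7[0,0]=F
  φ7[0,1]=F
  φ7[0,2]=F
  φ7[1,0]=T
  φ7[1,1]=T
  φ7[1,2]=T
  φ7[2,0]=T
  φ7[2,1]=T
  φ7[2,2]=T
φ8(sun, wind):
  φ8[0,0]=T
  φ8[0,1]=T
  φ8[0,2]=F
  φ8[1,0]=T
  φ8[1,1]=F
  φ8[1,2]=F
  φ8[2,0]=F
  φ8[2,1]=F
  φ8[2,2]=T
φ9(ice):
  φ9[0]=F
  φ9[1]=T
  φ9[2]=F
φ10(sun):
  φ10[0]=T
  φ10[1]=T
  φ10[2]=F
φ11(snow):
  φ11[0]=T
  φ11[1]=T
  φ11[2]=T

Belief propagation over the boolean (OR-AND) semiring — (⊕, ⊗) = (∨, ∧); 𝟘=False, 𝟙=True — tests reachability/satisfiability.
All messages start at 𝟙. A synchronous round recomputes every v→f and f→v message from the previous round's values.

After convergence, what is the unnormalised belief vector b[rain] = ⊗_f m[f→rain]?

init: all messages = 𝟙 over 3 values
r1 m[φ0→slip] = [T, T, T]
r1 m[φ0→rain] = [T, T, T]
r1 m[φ1→rain] = [T, T, T]
r1 m[φ1→fog] = [T, T, T]
r1 m[φ2→slip] = [T, T, T]
r1 m[φ2→cld] = [T, T, T]
r1 m[φ3→slip] = [T, T, T]
r1 m[φ3→snow] = [T, T, T]
r1 m[φ4→wet] = [T, T, T]
r1 m[φ4→rain] = [T, F, T]
r1 m[φ5→sun] = [T, T, F]
r1 m[φ5→cld] = [T, T, T]
r1 m[φ6→slip] = [T, T, T]
r1 m[φ6→ice] = [T, T, T]
r1 m[φ7→slip] = [F, T, T]
r1 m[φ7→sprk] = [T, T, T]
r1 m[φ8→sun] = [T, T, T]
r1 m[φ8→wind] = [T, T, T]
r1 m[φ9→ice] = [F, T, F]
r1 m[φ10→sun] = [T, T, F]
r1 m[φ11→snow] = [T, T, T]
r1 m[slip→φ0] = [T, T, T]
r1 m[slip→φ2] = [T, T, T]
r1 m[slip→φ3] = [T, T, T]
r1 m[slip→φ6] = [T, T, T]
r1 m[slip→φ7] = [T, T, T]
r1 m[wet→φ4] = [T, T, T]
r1 m[ice→φ6] = [T, T, T]
r1 m[ice→φ9] = [T, T, T]
r1 m[snow→φ3] = [T, T, T]
r1 m[snow→φ11] = [T, T, T]
r1 m[rain→φ0] = [T, T, T]
r1 m[rain→φ1] = [T, T, T]
r1 m[rain→φ4] = [T, T, T]
r1 m[sun→φ5] = [T, T, T]
r1 m[sun→φ8] = [T, T, T]
r1 m[sun→φ10] = [T, T, T]
r1 m[wind→φ8] = [T, T, T]
r1 m[fog→φ1] = [T, T, T]
r1 m[sprk→φ7] = [T, T, T]
r1 m[cld→φ2] = [T, T, T]
r1 m[cld→φ5] = [T, T, T]
r2 m[φ0→slip] = [T, T, T]
r2 m[φ0→rain] = [T, T, T]
r2 m[φ1→rain] = [T, T, T]
r2 m[φ1→fog] = [T, T, T]
r2 m[φ2→slip] = [T, T, T]
r2 m[φ2→cld] = [T, T, T]
r2 m[φ3→slip] = [T, T, T]
r2 m[φ3→snow] = [T, T, T]
r2 m[φ4→wet] = [T, T, T]
r2 m[φ4→rain] = [T, F, T]
r2 m[φ5→sun] = [T, T, F]
r2 m[φ5→cld] = [T, T, T]
r2 m[φ6→slip] = [T, T, T]
r2 m[φ6→ice] = [T, T, T]
r2 m[φ7→slip] = [F, T, T]
r2 m[φ7→sprk] = [T, T, T]
r2 m[φ8→sun] = [T, T, T]
r2 m[φ8→wind] = [T, T, T]
r2 m[φ9→ice] = [F, T, F]
r2 m[φ10→sun] = [T, T, F]
r2 m[φ11→snow] = [T, T, T]
r2 m[slip→φ0] = [F, T, T]
r2 m[slip→φ2] = [F, T, T]
r2 m[slip→φ3] = [F, T, T]
r2 m[slip→φ6] = [F, T, T]
r2 m[slip→φ7] = [T, T, T]
r2 m[wet→φ4] = [T, T, T]
r2 m[ice→φ6] = [F, T, F]
r2 m[ice→φ9] = [T, T, T]
r2 m[snow→φ3] = [T, T, T]
r2 m[snow→φ11] = [T, T, T]
r2 m[rain→φ0] = [T, F, T]
r2 m[rain→φ1] = [T, F, T]
r2 m[rain→φ4] = [T, T, T]
r2 m[sun→φ5] = [T, T, F]
r2 m[sun→φ8] = [T, T, F]
r2 m[sun→φ10] = [T, T, F]
r2 m[wind→φ8] = [T, T, T]
r2 m[fog→φ1] = [T, T, T]
r2 m[sprk→φ7] = [T, T, T]
r2 m[cld→φ2] = [T, T, T]
r2 m[cld→φ5] = [T, T, T]
r3 m[φ0→slip] = [T, T, T]
r3 m[φ0→rain] = [T, F, T]
r3 m[φ1→rain] = [T, T, T]
r3 m[φ1→fog] = [T, T, F]
r3 m[φ2→slip] = [T, T, T]
r3 m[φ2→cld] = [T, T, T]
r3 m[φ3→slip] = [T, T, T]
r3 m[φ3→snow] = [T, T, F]
r3 m[φ4→wet] = [T, T, T]
r3 m[φ4→rain] = [T, F, T]
r3 m[φ5→sun] = [T, T, F]
r3 m[φ5→cld] = [T, T, T]
r3 m[φ6→slip] = [T, T, T]
r3 m[φ6→ice] = [T, T, T]
r3 m[φ7→slip] = [F, T, T]
r3 m[φ7→sprk] = [T, T, T]
r3 m[φ8→sun] = [T, T, T]
r3 m[φ8→wind] = [T, T, F]
r3 m[φ9→ice] = [F, T, F]
r3 m[φ10→sun] = [T, T, F]
r3 m[φ11→snow] = [T, T, T]
r3 m[slip→φ0] = [F, T, T]
r3 m[slip→φ2] = [F, T, T]
r3 m[slip→φ3] = [F, T, T]
r3 m[slip→φ6] = [F, T, T]
r3 m[slip→φ7] = [T, T, T]
r3 m[wet→φ4] = [T, T, T]
r3 m[ice→φ6] = [F, T, F]
r3 m[ice→φ9] = [T, T, T]
r3 m[snow→φ3] = [T, T, T]
r3 m[snow→φ11] = [T, T, T]
r3 m[rain→φ0] = [T, F, T]
r3 m[rain→φ1] = [T, F, T]
r3 m[rain→φ4] = [T, T, T]
r3 m[sun→φ5] = [T, T, F]
r3 m[sun→φ8] = [T, T, F]
r3 m[sun→φ10] = [T, T, F]
r3 m[wind→φ8] = [T, T, T]
r3 m[fog→φ1] = [T, T, T]
r3 m[sprk→φ7] = [T, T, T]
r3 m[cld→φ2] = [T, T, T]
r3 m[cld→φ5] = [T, T, T]
r4 m[φ0→slip] = [T, T, T]
r4 m[φ0→rain] = [T, F, T]
r4 m[φ1→rain] = [T, T, T]
r4 m[φ1→fog] = [T, T, F]
r4 m[φ2→slip] = [T, T, T]
r4 m[φ2→cld] = [T, T, T]
r4 m[φ3→slip] = [T, T, T]
r4 m[φ3→snow] = [T, T, F]
r4 m[φ4→wet] = [T, T, T]
r4 m[φ4→rain] = [T, F, T]
r4 m[φ5→sun] = [T, T, F]
r4 m[φ5→cld] = [T, T, T]
r4 m[φ6→slip] = [T, T, T]
r4 m[φ6→ice] = [T, T, T]
r4 m[φ7→slip] = [F, T, T]
r4 m[φ7→sprk] = [T, T, T]
r4 m[φ8→sun] = [T, T, T]
r4 m[φ8→wind] = [T, T, F]
r4 m[φ9→ice] = [F, T, F]
r4 m[φ10→sun] = [T, T, F]
r4 m[φ11→snow] = [T, T, T]
r4 m[slip→φ0] = [F, T, T]
r4 m[slip→φ2] = [F, T, T]
r4 m[slip→φ3] = [F, T, T]
r4 m[slip→φ6] = [F, T, T]
r4 m[slip→φ7] = [T, T, T]
r4 m[wet→φ4] = [T, T, T]
r4 m[ice→φ6] = [F, T, F]
r4 m[ice→φ9] = [T, T, T]
r4 m[snow→φ3] = [T, T, T]
r4 m[snow→φ11] = [T, T, F]
r4 m[rain→φ0] = [T, F, T]
r4 m[rain→φ1] = [T, F, T]
r4 m[rain→φ4] = [T, F, T]
r4 m[sun→φ5] = [T, T, F]
r4 m[sun→φ8] = [T, T, F]
r4 m[sun→φ10] = [T, T, F]
r4 m[wind→φ8] = [T, T, T]
r4 m[fog→φ1] = [T, T, T]
r4 m[sprk→φ7] = [T, T, T]
r4 m[cld→φ2] = [T, T, T]
r4 m[cld→φ5] = [T, T, T]
r5 m[φ0→slip] = [T, T, T]
r5 m[φ0→rain] = [T, F, T]
r5 m[φ1→rain] = [T, T, T]
r5 m[φ1→fog] = [T, T, F]
r5 m[φ2→slip] = [T, T, T]
r5 m[φ2→cld] = [T, T, T]
r5 m[φ3→slip] = [T, T, T]
r5 m[φ3→snow] = [T, T, F]
r5 m[φ4→wet] = [T, T, T]
r5 m[φ4→rain] = [T, F, T]
r5 m[φ5→sun] = [T, T, F]
r5 m[φ5→cld] = [T, T, T]
r5 m[φ6→slip] = [T, T, T]
r5 m[φ6→ice] = [T, T, T]
r5 m[φ7→slip] = [F, T, T]
r5 m[φ7→sprk] = [T, T, T]
r5 m[φ8→sun] = [T, T, T]
r5 m[φ8→wind] = [T, T, F]
r5 m[φ9→ice] = [F, T, F]
r5 m[φ10→sun] = [T, T, F]
r5 m[φ11→snow] = [T, T, T]
r5 m[slip→φ0] = [F, T, T]
r5 m[slip→φ2] = [F, T, T]
r5 m[slip→φ3] = [F, T, T]
r5 m[slip→φ6] = [F, T, T]
r5 m[slip→φ7] = [T, T, T]
r5 m[wet→φ4] = [T, T, T]
r5 m[ice→φ6] = [F, T, F]
r5 m[ice→φ9] = [T, T, T]
r5 m[snow→φ3] = [T, T, T]
r5 m[snow→φ11] = [T, T, F]
r5 m[rain→φ0] = [T, F, T]
r5 m[rain→φ1] = [T, F, T]
r5 m[rain→φ4] = [T, F, T]
r5 m[sun→φ5] = [T, T, F]
r5 m[sun→φ8] = [T, T, F]
r5 m[sun→φ10] = [T, T, F]
r5 m[wind→φ8] = [T, T, T]
r5 m[fog→φ1] = [T, T, T]
r5 m[sprk→φ7] = [T, T, T]
r5 m[cld→φ2] = [T, T, T]
r5 m[cld→φ5] = [T, T, T]
fixed point reached at round 5
b[rain] = ⊗ incoming = [T, F, T]

b[rain] = [T, F, T]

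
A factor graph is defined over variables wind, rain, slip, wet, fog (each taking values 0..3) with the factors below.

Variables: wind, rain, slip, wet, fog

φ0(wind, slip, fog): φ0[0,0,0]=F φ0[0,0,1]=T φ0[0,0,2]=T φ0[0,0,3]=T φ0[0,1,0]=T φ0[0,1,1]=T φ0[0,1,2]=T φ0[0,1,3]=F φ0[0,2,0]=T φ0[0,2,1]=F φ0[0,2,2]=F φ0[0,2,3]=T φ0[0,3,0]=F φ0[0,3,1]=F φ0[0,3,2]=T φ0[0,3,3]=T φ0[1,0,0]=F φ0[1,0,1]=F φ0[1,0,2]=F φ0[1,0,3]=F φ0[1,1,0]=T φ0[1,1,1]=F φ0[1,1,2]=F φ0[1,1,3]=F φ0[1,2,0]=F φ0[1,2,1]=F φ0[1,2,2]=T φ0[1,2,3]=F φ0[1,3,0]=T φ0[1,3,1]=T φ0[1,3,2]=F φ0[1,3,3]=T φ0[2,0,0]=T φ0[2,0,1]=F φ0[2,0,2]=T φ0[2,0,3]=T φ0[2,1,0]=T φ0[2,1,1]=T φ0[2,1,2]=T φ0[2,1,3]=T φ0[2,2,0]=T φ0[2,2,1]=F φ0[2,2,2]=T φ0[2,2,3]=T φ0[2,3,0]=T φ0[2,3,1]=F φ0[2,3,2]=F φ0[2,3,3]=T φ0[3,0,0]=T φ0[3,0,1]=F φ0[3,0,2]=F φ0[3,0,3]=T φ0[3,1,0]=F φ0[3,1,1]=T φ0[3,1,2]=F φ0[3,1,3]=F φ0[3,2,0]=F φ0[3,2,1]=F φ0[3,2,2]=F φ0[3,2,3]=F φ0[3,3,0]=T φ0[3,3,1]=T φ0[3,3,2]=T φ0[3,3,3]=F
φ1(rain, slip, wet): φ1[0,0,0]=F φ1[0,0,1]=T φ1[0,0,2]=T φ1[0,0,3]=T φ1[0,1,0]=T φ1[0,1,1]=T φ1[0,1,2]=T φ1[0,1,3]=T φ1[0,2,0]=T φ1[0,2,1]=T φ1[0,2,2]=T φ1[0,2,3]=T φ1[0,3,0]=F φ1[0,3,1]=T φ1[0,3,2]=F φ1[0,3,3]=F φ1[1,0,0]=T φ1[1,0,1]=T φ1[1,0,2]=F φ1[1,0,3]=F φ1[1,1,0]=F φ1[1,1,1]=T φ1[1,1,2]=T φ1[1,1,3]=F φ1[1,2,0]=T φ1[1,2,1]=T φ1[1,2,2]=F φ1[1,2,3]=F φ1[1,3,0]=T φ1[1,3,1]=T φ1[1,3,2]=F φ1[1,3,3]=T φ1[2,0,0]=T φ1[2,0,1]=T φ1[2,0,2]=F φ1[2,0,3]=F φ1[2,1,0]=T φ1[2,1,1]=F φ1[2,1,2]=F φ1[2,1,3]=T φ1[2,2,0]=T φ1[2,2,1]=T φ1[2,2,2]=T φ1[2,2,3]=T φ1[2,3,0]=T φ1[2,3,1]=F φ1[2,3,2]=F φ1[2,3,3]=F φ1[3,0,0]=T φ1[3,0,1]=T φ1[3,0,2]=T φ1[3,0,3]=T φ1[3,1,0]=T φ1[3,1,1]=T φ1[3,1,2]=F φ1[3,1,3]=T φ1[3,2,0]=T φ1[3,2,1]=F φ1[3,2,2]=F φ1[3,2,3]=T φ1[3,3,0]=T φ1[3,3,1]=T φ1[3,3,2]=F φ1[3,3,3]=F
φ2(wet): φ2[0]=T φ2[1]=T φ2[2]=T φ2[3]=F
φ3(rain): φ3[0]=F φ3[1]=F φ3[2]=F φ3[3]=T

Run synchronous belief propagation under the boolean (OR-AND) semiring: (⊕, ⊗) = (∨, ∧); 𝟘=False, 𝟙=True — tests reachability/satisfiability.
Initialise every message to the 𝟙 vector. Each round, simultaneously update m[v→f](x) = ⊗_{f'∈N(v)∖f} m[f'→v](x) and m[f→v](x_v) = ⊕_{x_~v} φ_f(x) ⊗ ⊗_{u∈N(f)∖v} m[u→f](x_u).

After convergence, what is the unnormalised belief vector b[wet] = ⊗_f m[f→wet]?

b[wet] = [T, T, T, F]

init: all messages = 𝟙 over 4 values
r1 m[φ0→wind] = [T, T, T, T]
r1 m[φ0→slip] = [T, T, T, T]
r1 m[φ0→fog] = [T, T, T, T]
r1 m[φ1→rain] = [T, T, T, T]
r1 m[φ1→slip] = [T, T, T, T]
r1 m[φ1→wet] = [T, T, T, T]
r1 m[φ2→wet] = [T, T, T, F]
r1 m[φ3→rain] = [F, F, F, T]
r1 m[wind→φ0] = [T, T, T, T]
r1 m[rain→φ1] = [T, T, T, T]
r1 m[rain→φ3] = [T, T, T, T]
r1 m[slip→φ0] = [T, T, T, T]
r1 m[slip→φ1] = [T, T, T, T]
r1 m[wet→φ1] = [T, T, T, T]
r1 m[wet→φ2] = [T, T, T, T]
r1 m[fog→φ0] = [T, T, T, T]
r2 m[φ0→wind] = [T, T, T, T]
r2 m[φ0→slip] = [T, T, T, T]
r2 m[φ0→fog] = [T, T, T, T]
r2 m[φ1→rain] = [T, T, T, T]
r2 m[φ1→slip] = [T, T, T, T]
r2 m[φ1→wet] = [T, T, T, T]
r2 m[φ2→wet] = [T, T, T, F]
r2 m[φ3→rain] = [F, F, F, T]
r2 m[wind→φ0] = [T, T, T, T]
r2 m[rain→φ1] = [F, F, F, T]
r2 m[rain→φ3] = [T, T, T, T]
r2 m[slip→φ0] = [T, T, T, T]
r2 m[slip→φ1] = [T, T, T, T]
r2 m[wet→φ1] = [T, T, T, F]
r2 m[wet→φ2] = [T, T, T, T]
r2 m[fog→φ0] = [T, T, T, T]
r3 m[φ0→wind] = [T, T, T, T]
r3 m[φ0→slip] = [T, T, T, T]
r3 m[φ0→fog] = [T, T, T, T]
r3 m[φ1→rain] = [T, T, T, T]
r3 m[φ1→slip] = [T, T, T, T]
r3 m[φ1→wet] = [T, T, T, T]
r3 m[φ2→wet] = [T, T, T, F]
r3 m[φ3→rain] = [F, F, F, T]
r3 m[wind→φ0] = [T, T, T, T]
r3 m[rain→φ1] = [F, F, F, T]
r3 m[rain→φ3] = [T, T, T, T]
r3 m[slip→φ0] = [T, T, T, T]
r3 m[slip→φ1] = [T, T, T, T]
r3 m[wet→φ1] = [T, T, T, F]
r3 m[wet→φ2] = [T, T, T, T]
r3 m[fog→φ0] = [T, T, T, T]
fixed point reached at round 3
b[wet] = ⊗ incoming = [T, T, T, F]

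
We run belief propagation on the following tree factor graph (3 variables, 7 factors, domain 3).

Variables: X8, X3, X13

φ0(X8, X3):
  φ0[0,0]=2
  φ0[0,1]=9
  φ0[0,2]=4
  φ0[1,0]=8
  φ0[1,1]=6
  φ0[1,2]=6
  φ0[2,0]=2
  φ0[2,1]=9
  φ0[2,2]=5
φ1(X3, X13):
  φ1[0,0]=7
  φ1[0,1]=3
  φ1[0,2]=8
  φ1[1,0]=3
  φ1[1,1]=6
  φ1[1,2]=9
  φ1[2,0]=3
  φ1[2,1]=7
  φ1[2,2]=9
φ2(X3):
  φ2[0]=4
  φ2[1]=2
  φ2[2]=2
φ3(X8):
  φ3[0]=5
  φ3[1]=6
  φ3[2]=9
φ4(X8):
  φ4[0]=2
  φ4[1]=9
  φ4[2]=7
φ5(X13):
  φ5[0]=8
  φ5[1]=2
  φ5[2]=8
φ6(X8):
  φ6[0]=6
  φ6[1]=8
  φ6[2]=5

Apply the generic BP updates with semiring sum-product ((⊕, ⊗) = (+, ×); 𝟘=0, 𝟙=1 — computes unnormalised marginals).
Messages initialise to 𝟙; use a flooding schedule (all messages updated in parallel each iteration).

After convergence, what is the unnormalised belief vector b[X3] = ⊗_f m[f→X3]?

init: all messages = 𝟙 over 3 values
r1 m[φ0→X8] = [15, 20, 16]
r1 m[φ0→X3] = [12, 24, 15]
r1 m[φ1→X3] = [18, 18, 19]
r1 m[φ1→X13] = [13, 16, 26]
r1 m[φ2→X3] = [4, 2, 2]
r1 m[φ3→X8] = [5, 6, 9]
r1 m[φ4→X8] = [2, 9, 7]
r1 m[φ5→X13] = [8, 2, 8]
r1 m[φ6→X8] = [6, 8, 5]
r1 m[X8→φ0] = [1, 1, 1]
r1 m[X8→φ3] = [1, 1, 1]
r1 m[X8→φ4] = [1, 1, 1]
r1 m[X8→φ6] = [1, 1, 1]
r1 m[X3→φ0] = [1, 1, 1]
r1 m[X3→φ1] = [1, 1, 1]
r1 m[X3→φ2] = [1, 1, 1]
r1 m[X13→φ1] = [1, 1, 1]
r1 m[X13→φ5] = [1, 1, 1]
r2 m[φ0→X8] = [15, 20, 16]
r2 m[φ0→X3] = [12, 24, 15]
r2 m[φ1→X3] = [18, 18, 19]
r2 m[φ1→X13] = [13, 16, 26]
r2 m[φ2→X3] = [4, 2, 2]
r2 m[φ3→X8] = [5, 6, 9]
r2 m[φ4→X8] = [2, 9, 7]
r2 m[φ5→X13] = [8, 2, 8]
r2 m[φ6→X8] = [6, 8, 5]
r2 m[X8→φ0] = [60, 432, 315]
r2 m[X8→φ3] = [180, 1440, 560]
r2 m[X8→φ4] = [450, 960, 720]
r2 m[X8→φ6] = [150, 1080, 1008]
r2 m[X3→φ0] = [72, 36, 38]
r2 m[X3→φ1] = [48, 48, 30]
r2 m[X3→φ2] = [216, 432, 285]
r2 m[X13→φ1] = [8, 2, 8]
r2 m[X13→φ5] = [13, 16, 26]
r3 m[φ0→X8] = [620, 1020, 658]
r3 m[φ0→X3] = [4206, 5967, 4407]
r3 m[φ1→X3] = [126, 108, 110]
r3 m[φ1→X13] = [570, 642, 1086]
r3 m[φ2→X3] = [4, 2, 2]
r3 m[φ3→X8] = [5, 6, 9]
r3 m[φ4→X8] = [2, 9, 7]
r3 m[φ5→X13] = [8, 2, 8]
r3 m[φ6→X8] = [6, 8, 5]
r3 m[X8→φ0] = [60, 432, 315]
r3 m[X8→φ3] = [180, 1440, 560]
r3 m[X8→φ4] = [450, 960, 720]
r3 m[X8→φ6] = [150, 1080, 1008]
r3 m[X3→φ0] = [72, 36, 38]
r3 m[X3→φ1] = [48, 48, 30]
r3 m[X3→φ2] = [216, 432, 285]
r3 m[X13→φ1] = [8, 2, 8]
r3 m[X13→φ5] = [13, 16, 26]
r4 m[φ0→X8] = [620, 1020, 658]
r4 m[φ0→X3] = [4206, 5967, 4407]
r4 m[φ1→X3] = [126, 108, 110]
r4 m[φ1→X13] = [570, 642, 1086]
r4 m[φ2→X3] = [4, 2, 2]
r4 m[φ3→X8] = [5, 6, 9]
r4 m[φ4→X8] = [2, 9, 7]
r4 m[φ5→X13] = [8, 2, 8]
r4 m[φ6→X8] = [6, 8, 5]
r4 m[X8→φ0] = [60, 432, 315]
r4 m[X8→φ3] = [7440, 73440, 23030]
r4 m[X8→φ4] = [18600, 48960, 29610]
r4 m[X8→φ6] = [6200, 55080, 41454]
r4 m[X3→φ0] = [504, 216, 220]
r4 m[X3→φ1] = [16824, 11934, 8814]
r4 m[X3→φ2] = [529956, 644436, 484770]
r4 m[X13→φ1] = [8, 2, 8]
r4 m[X13→φ5] = [570, 642, 1086]
r5 m[φ0→X8] = [3832, 6648, 4052]
r5 m[φ0→X3] = [4206, 5967, 4407]
r5 m[φ1→X3] = [126, 108, 110]
r5 m[φ1→X13] = [180012, 183774, 321324]
r5 m[φ2→X3] = [4, 2, 2]
r5 m[φ3→X8] = [5, 6, 9]
r5 m[φ4→X8] = [2, 9, 7]
r5 m[φ5→X13] = [8, 2, 8]
r5 m[φ6→X8] = [6, 8, 5]
r5 m[X8→φ0] = [60, 432, 315]
r5 m[X8→φ3] = [7440, 73440, 23030]
r5 m[X8→φ4] = [18600, 48960, 29610]
r5 m[X8→φ6] = [6200, 55080, 41454]
r5 m[X3→φ0] = [504, 216, 220]
r5 m[X3→φ1] = [16824, 11934, 8814]
r5 m[X3→φ2] = [529956, 644436, 484770]
r5 m[X13→φ1] = [8, 2, 8]
r5 m[X13→φ5] = [570, 642, 1086]
r6 m[φ0→X8] = [3832, 6648, 4052]
r6 m[φ0→X3] = [4206, 5967, 4407]
r6 m[φ1→X3] = [126, 108, 110]
r6 m[φ1→X13] = [180012, 183774, 321324]
r6 m[φ2→X3] = [4, 2, 2]
r6 m[φ3→X8] = [5, 6, 9]
r6 m[φ4→X8] = [2, 9, 7]
r6 m[φ5→X13] = [8, 2, 8]
r6 m[φ6→X8] = [6, 8, 5]
r6 m[X8→φ0] = [60, 432, 315]
r6 m[X8→φ3] = [45984, 478656, 141820]
r6 m[X8→φ4] = [114960, 319104, 182340]
r6 m[X8→φ6] = [38320, 358992, 255276]
r6 m[X3→φ0] = [504, 216, 220]
r6 m[X3→φ1] = [16824, 11934, 8814]
r6 m[X3→φ2] = [529956, 644436, 484770]
r6 m[X13→φ1] = [8, 2, 8]
r6 m[X13→φ5] = [180012, 183774, 321324]
r7 m[φ0→X8] = [3832, 6648, 4052]
r7 m[φ0→X3] = [4206, 5967, 4407]
r7 m[φ1→X3] = [126, 108, 110]
r7 m[φ1→X13] = [180012, 183774, 321324]
r7 m[φ2→X3] = [4, 2, 2]
r7 m[φ3→X8] = [5, 6, 9]
r7 m[φ4→X8] = [2, 9, 7]
r7 m[φ5→X13] = [8, 2, 8]
r7 m[φ6→X8] = [6, 8, 5]
r7 m[X8→φ0] = [60, 432, 315]
r7 m[X8→φ3] = [45984, 478656, 141820]
r7 m[X8→φ4] = [114960, 319104, 182340]
r7 m[X8→φ6] = [38320, 358992, 255276]
r7 m[X3→φ0] = [504, 216, 220]
r7 m[X3→φ1] = [16824, 11934, 8814]
r7 m[X3→φ2] = [529956, 644436, 484770]
r7 m[X13→φ1] = [8, 2, 8]
r7 m[X13→φ5] = [180012, 183774, 321324]
fixed point reached at round 7
b[X3] = ⊗ incoming = [2119824, 1288872, 969540]

b[X3] = [2119824, 1288872, 969540]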